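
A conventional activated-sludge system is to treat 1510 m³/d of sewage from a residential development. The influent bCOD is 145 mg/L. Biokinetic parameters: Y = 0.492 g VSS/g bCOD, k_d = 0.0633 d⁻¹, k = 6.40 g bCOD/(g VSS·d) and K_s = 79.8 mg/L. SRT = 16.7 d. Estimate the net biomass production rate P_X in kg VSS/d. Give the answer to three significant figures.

P_X ≈ 51.2 kg VSS/d

From the Monod/SRT balance for a CMAS, S = K_s·(1+k_d θ_c)/[θ_c·(Y k − k_d) − 1] = 79.8 × (1 + 0.0633 × 16.7) / [16.7 × (0.492 × 6.40 − 0.0633) − 1] = 164.2 / 50.53 = 3.249 mg/L.
Correct the yield for decay: Y_obs = Y/(1 + k_d θ_c) = 0.492 / (1 + 0.0633 × 16.7) = 0.492 / 2.057 = 0.2392.
Substrate removed = Q·(S₀ − S) = 1510 m³/d × (145 − 3.25) g/m³ = 2.14×10^5 g/d = 214.0 kg/d.
P_X = Y_obs · Q(S₀ − S) = 0.2392 × 214.0 = 51.19 kg VSS/d.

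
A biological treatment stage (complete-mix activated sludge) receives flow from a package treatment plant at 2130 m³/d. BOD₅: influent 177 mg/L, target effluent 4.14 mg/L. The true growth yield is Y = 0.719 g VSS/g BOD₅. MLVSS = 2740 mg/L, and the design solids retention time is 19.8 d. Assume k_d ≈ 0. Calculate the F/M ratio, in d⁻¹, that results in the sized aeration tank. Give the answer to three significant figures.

F/M ≈ 0.0719 d⁻¹

With k_d = 0 the design equation reduces to V = Y Q (S₀−S) θ_c / X = 0.719 × 2130 × (177 − 4.14) × 19.8 / 2740 = 1913 m³.
Food-to-microorganism ratio F/M = Q S₀ / (V X) = 2130 × 177 / (1913 × 2740) = 0.07193 d⁻¹.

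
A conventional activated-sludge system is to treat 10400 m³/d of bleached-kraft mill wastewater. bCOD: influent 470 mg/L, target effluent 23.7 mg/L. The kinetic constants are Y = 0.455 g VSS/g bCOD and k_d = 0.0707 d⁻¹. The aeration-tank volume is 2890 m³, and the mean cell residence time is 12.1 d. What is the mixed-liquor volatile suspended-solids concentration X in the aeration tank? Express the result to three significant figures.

X ≈ 4770 mg/L

From V·X·(1 + k_d·θ_c) = Y·Q·(S₀ − S)·θ_c: X = 0.455 × 10400 × (470 − 23.7) × 12.1 / [2890 × (1 + 0.0707 × 12.1)] = 4765 mg/L.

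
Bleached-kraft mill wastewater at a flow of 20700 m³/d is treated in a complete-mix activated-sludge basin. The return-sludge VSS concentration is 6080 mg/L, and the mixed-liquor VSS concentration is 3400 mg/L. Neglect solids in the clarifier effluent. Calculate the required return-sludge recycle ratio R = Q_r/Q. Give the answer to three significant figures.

R ≈ 1.27

Mass balance around the secondary clarifier (neglecting effluent solids): R = X / (X_r − X) = 3400 / (6080 − 3400) = 1.269.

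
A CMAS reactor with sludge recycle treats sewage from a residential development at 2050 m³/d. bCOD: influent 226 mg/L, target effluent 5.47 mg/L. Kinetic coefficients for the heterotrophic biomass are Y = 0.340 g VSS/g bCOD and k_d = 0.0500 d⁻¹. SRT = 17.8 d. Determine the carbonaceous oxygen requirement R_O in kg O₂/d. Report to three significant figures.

R_O ≈ 337 kg O₂/d

Correct the yield for decay: Y_obs = Y/(1 + k_d θ_c) = 0.340 / (1 + 0.0500 × 17.8) = 0.340 / 1.890 = 0.1799.
Substrate removed = Q·(S₀ − S) = 2050 m³/d × (226 − 5.47) g/m³ = 4.52×10^5 g/d = 452.1 kg/d.
P_X = Y_obs·Q·(S₀ − S) = 0.1799 × 452.1 = 81.33 kg VSS/d.
Carbonaceous O₂ demand = substrate oxidised − cell-mass equivalent = 452.1 − 1.42 × 81.33 = 336.6 kg O₂/d.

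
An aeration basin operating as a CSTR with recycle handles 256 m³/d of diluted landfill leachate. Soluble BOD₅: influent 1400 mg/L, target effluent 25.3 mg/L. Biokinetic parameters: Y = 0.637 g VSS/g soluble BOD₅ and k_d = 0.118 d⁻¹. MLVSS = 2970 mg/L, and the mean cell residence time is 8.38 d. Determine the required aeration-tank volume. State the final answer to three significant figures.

V ≈ 318 m³

Steady-state biomass mass balance: V·X·(1 + k_d·θ_c) = Y·Q·(S₀ − S)·θ_c, so V = 0.637 × 256 × (1400 − 25.3) × 8.38 / [2970 × (1 + 0.118 × 8.38)] = 1.88×10^6 / 5907 = 318.0 m³.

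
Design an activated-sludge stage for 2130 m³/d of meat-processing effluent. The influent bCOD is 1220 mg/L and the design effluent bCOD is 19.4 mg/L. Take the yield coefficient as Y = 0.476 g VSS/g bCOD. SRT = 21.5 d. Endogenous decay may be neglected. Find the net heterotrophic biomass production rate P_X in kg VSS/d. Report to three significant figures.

Since k_d ≈ 0, Y_obs = Y = 0.476 g VSS/g bCOD.
Substrate removed = Q·(S₀ − S) = 2130 m³/d × (1220 − 19.4) g/m³ = 2.56×10^6 g/d = 2557 kg/d.
Biomass produced: P_X = Y_obs·Q·ΔS = 0.4760 × 2557 ≈ 1217 kg VSS/d.

P_X ≈ 1220 kg VSS/d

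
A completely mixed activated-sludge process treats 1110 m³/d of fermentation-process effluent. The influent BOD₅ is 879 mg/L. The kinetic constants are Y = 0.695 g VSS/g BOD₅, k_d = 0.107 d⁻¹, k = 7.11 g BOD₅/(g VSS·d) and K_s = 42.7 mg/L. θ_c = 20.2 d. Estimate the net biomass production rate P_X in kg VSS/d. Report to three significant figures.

Effluent substrate depends only on kinetics and SRT: S = K_s(1 + k_d θ_c) / [θ_c(Yk − k_d) − 1] = 42.7 × (1 + 0.107 × 20.2) / [20.2 × (0.695 × 7.11 − 0.107) − 1] = 135.0 / 96.66 = 1.397 mg/L.
The observed yield is Y_obs = Y/(1 + k_d·θ_c) = 0.695 / (1 + 0.107 × 20.2) = 0.695 / 3.161 = 0.2198 g VSS per g BOD₅ removed.
Substrate removed = Q·(S₀ − S) = 1110 m³/d × (879 − 1.40) g/m³ = 9.74×10^5 g/d = 974.1 kg/d.
Biomass produced: P_X = Y_obs·Q·ΔS = 0.2198 × 974.1 ≈ 214.2 kg VSS/d.

P_X ≈ 214 kg VSS/d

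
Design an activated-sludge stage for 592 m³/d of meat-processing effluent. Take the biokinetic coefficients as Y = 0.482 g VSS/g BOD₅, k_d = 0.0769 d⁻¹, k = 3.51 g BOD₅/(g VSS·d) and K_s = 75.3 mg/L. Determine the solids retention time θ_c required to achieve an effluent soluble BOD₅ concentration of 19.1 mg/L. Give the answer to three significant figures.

θ_c ≈ 3.77 d

From 1/θ_c = Y·k·S/(K_s + S) − k_d: Y·k·S/(K_s+S) = 0.482 × 3.51 × 19.1 / (75.3 + 19.1) = 0.3423 d⁻¹.
θ_c = 1/(μ − k_d) = 1/(0.3423 − 0.0769) = 1/0.2654 = 3.768 d.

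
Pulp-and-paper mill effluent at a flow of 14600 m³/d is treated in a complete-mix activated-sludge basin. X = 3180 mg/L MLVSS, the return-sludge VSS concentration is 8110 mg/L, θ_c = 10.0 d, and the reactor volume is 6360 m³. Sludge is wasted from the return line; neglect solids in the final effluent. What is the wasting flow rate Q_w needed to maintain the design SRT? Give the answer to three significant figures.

Q_w ≈ 249 m³/d

Wasting from the return line (neglecting effluent solids): Q_w = V·X / (θ_c·X_r) = 6360 × 3180 / (10.0 × 8110) = 249.4 m³/d.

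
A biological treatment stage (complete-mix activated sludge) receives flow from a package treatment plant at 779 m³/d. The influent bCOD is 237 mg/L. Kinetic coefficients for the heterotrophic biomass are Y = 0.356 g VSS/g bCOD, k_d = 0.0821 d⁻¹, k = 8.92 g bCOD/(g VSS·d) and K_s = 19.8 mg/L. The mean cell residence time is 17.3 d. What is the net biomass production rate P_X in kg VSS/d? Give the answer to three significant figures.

P_X ≈ 27.1 kg VSS/d

From the Monod/SRT balance for a CMAS, S = K_s·(1+k_d θ_c)/[θ_c·(Y k − k_d) − 1] = 19.8 × (1 + 0.0821 × 17.3) / [17.3 × (0.356 × 8.92 − 0.0821) − 1] = 47.92 / 52.52 = 0.9125 mg/L.
Y_obs = Y / (1 + k_d θ_c) = 0.356 / (1 + 0.0821 × 17.3) = 0.356 / 2.420 = 0.1471.
Q·(S₀ − S) = 779 × (237 − 0.913) × 10⁻³ = 183.9 kg/d removed.
P_X = Y_obs · Q(S₀ − S) = 0.1471 × 183.9 = 27.05 kg VSS/d.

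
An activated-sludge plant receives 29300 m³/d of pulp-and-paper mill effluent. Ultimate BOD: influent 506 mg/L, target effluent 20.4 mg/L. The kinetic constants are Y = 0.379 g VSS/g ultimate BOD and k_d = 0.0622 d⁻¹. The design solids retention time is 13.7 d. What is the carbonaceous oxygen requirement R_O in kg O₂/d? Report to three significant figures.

R_O ≈ 10100 kg O₂/d

Y_obs = Y / (1 + k_d θ_c) = 0.379 / (1 + 0.0622 × 13.7) = 0.379 / 1.852 = 0.2046.
Substrate removed = Q·(S₀ − S) = 29300 m³/d × (506 − 20.4) g/m³ = 1.42×10^7 g/d = 14228 kg/d.
Net sludge production P_X = 0.2046 × 14228 = 2911 kg VSS/d.
R_O = Q·(S₀ − S) − 1.42·P_X = 14228 − 1.42 × 2911 = 10094 kg O₂/d.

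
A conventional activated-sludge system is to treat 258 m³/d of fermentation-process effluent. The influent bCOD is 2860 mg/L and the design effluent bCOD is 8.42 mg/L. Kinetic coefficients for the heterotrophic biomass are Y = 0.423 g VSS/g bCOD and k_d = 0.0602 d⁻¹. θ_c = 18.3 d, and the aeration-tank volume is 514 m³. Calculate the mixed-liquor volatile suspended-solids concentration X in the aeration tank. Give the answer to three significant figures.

X ≈ 5270 mg/L

X = Y·Q·ΔS·θ_c / [V·(1 + k_d θ_c)] = 0.423 × 258 × (2860 − 8.42) × 18.3 / [514 × (1 + 0.0602 × 18.3)] = 5272 mg/L.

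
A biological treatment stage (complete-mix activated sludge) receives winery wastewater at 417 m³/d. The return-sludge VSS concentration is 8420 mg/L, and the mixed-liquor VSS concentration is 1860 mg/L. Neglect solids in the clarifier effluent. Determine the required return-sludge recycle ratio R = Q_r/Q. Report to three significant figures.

Mass balance around the secondary clarifier (neglecting effluent solids): R = X / (X_r − X) = 1860 / (8420 − 1860) = 0.2835.

R ≈ 0.284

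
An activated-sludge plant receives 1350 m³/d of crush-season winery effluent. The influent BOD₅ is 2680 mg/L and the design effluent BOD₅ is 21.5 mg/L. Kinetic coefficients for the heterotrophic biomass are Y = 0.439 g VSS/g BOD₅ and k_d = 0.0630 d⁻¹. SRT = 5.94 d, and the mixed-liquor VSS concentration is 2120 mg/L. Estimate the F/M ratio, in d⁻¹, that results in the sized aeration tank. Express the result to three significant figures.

Rearranging the biomass balance for a CMAS with decay, V = Y·Q·ΔS·θ_c / [X·(1+k_d θ_c)] = 0.439 × 1350 × (2680 − 21.5) × 5.94 / [2120 × (1 + 0.0630 × 5.94)] = 9.36×10^6 / 2913 = 3212 m³.
Food-to-microorganism ratio F/M = Q S₀ / (V X) = 1350 × 2680 / (3212 × 2120) = 0.5313 d⁻¹.

F/M ≈ 0.531 d⁻¹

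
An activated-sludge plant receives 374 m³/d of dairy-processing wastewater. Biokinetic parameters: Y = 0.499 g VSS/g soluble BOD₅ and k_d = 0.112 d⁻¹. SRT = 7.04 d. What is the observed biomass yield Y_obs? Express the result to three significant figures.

Y_obs ≈ 0.279 g VSS/g soluble BOD₅

Y_obs = Y / (1 + k_d θ_c) = 0.499 / (1 + 0.112 × 7.04) = 0.499 / 1.788 = 0.2790.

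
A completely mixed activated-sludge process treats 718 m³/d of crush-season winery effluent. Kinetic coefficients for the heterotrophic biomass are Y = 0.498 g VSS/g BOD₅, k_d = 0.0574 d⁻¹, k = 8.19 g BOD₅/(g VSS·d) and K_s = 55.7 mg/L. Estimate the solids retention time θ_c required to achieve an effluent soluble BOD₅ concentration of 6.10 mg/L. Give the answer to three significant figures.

θ_c ≈ 2.90 d

From 1/θ_c = Y·k·S/(K_s + S) − k_d: Y·k·S/(K_s+S) = 0.498 × 8.19 × 6.10 / (55.7 + 6.10) = 0.4026 d⁻¹.
θ_c = 1/(μ − k_d) = 1/(0.4026 − 0.0574) = 1/0.3452 = 2.897 d.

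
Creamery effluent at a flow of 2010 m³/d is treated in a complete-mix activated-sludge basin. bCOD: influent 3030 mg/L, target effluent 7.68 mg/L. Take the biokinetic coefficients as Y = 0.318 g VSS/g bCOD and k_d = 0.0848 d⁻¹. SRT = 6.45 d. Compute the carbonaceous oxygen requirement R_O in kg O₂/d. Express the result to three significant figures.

R_O ≈ 4300 kg O₂/d

Correct the yield for decay: Y_obs = Y/(1 + k_d θ_c) = 0.318 / (1 + 0.0848 × 6.45) = 0.318 / 1.547 = 0.2056.
Mass of bCOD removed per day: Q(S₀ − S) = 2010 × 3022 g/m³ = 6075 kg/d.
Net sludge production P_X = 0.2056 × 6075 = 1249 kg VSS/d.
Carbonaceous O₂ demand = substrate oxidised − cell-mass equivalent = 6075 − 1.42 × 1249 = 4302 kg O₂/d.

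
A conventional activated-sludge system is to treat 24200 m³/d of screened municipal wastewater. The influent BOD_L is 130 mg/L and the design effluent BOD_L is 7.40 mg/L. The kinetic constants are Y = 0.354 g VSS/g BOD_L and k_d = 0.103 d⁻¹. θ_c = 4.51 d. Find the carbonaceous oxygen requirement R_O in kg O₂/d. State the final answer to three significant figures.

The observed yield is Y_obs = Y/(1 + k_d·θ_c) = 0.354 / (1 + 0.103 × 4.51) = 0.354 / 1.465 = 0.2417 g VSS per g BOD_L removed.
ΔS = 130 − 7.40 = 122.6 mg/L, so the substrate removal rate is 24200 × 122.6/1000 = 2967 kg BOD_L/d.
Net sludge production P_X = 0.2417 × 2967 = 717.2 kg VSS/d.
R_O = Q·ΔS − 1.42 P_X = 2967 − 1018 = 1949 kg O₂/d.

R_O ≈ 1950 kg O₂/d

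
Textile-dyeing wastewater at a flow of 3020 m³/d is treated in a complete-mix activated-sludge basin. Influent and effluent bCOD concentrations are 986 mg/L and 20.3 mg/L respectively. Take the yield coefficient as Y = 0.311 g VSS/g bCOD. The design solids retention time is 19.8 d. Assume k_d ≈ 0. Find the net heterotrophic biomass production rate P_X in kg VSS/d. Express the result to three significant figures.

Since k_d ≈ 0, Y_obs = Y = 0.311 g VSS/g bCOD.
Q·(S₀ − S) = 3020 × (986 − 20.3) × 10⁻³ = 2916 kg/d removed.
Biomass produced: P_X = Y_obs·Q·ΔS = 0.3110 × 2916 ≈ 907.0 kg VSS/d.

P_X ≈ 907 kg VSS/d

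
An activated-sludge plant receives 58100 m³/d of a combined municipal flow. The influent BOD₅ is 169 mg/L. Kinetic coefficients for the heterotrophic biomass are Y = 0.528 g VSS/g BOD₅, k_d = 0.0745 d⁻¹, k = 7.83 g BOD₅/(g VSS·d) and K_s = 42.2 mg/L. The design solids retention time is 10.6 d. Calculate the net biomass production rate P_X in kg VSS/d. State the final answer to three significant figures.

P_X ≈ 2870 kg VSS/d

From the Monod/SRT balance for a CMAS, S = K_s·(1+k_d θ_c)/[θ_c·(Y k − k_d) − 1] = 42.2 × (1 + 0.0745 × 10.6) / [10.6 × (0.528 × 7.83 − 0.0745) − 1] = 75.53 / 42.03 = 1.797 mg/L.
Observed yield with endogenous decay: Y_obs = Y / (1 + k_d·θ_c) = 0.528 / (1 + 0.0745 × 10.6) = 0.528 / 1.790 = 0.2950 g VSS/g BOD₅.
ΔS = 169 − 1.80 = 167.2 mg/L, so the substrate removal rate is 58100 × 167.2/1000 = 9714 kg BOD₅/d.
Biomass produced: P_X = Y_obs·Q·ΔS = 0.2950 × 9714 ≈ 2866 kg VSS/d.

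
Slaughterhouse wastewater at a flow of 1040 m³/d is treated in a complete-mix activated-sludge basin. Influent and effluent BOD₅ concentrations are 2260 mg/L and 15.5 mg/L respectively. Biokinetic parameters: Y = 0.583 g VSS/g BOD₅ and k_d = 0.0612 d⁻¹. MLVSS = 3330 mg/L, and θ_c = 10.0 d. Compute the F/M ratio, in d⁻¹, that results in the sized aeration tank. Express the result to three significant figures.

F/M ≈ 0.278 d⁻¹

Rearranging the biomass balance for a CMAS with decay, V = Y·Q·ΔS·θ_c / [X·(1+k_d θ_c)] = 0.583 × 1040 × (2260 − 15.5) × 10.0 / [3330 × (1 + 0.0612 × 10.0)] = 1.36×10^7 / 5368 = 2535 m³.
F/M = Q·S₀ / (V·X) = 1040 × 2260 / (2535 × 3330) = 0.2784 g BOD₅·(g VSS·d)⁻¹.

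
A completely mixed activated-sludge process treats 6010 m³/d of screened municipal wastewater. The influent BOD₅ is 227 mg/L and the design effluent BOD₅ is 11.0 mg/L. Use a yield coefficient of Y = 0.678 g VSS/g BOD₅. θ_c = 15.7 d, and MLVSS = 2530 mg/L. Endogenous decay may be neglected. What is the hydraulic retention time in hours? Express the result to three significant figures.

V·X = Y·Q·ΔS·θ_c gives V = 0.678 × 6010 × (227 − 11.0) × 15.7 / 2530 = 5462 m³.
HRT = V/Q = 5462 m³ / 6010 m³·d⁻¹ = 0.9088 d × 24 = 21.81 h.

τ ≈ 21.8 h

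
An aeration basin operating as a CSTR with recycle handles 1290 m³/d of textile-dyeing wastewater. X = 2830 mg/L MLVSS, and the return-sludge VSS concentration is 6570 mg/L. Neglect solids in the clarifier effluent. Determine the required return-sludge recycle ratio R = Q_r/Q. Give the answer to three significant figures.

Mass balance around the secondary clarifier (neglecting effluent solids): R = X / (X_r − X) = 2830 / (6570 − 2830) = 0.7567.

R ≈ 0.757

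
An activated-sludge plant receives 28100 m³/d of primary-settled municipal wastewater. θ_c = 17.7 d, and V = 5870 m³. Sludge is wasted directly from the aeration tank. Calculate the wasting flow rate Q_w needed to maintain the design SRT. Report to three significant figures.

Q_w ≈ 332 m³/d

With mixed-liquor wasting, θ_c = V/Q_w, so Q_w = V/θ_c = 5870/17.7 = 331.6 m³/d.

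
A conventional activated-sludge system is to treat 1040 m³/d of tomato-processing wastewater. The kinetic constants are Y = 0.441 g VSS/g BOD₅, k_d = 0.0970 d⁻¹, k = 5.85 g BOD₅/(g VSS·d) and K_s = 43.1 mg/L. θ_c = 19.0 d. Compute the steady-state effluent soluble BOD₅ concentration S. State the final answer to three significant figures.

For a completely mixed reactor with recycle the Lawrence–McCarty relation gives S = K_s·(1 + k_d·θ_c) / [θ_c·(Y·k − k_d) − 1] = 43.1 × (1 + 0.0970 × 19.0) / [19.0 × (0.441 × 5.85 − 0.0970) − 1] = 122.5 / 46.17 = 2.654 mg/L.

S ≈ 2.65 mg/L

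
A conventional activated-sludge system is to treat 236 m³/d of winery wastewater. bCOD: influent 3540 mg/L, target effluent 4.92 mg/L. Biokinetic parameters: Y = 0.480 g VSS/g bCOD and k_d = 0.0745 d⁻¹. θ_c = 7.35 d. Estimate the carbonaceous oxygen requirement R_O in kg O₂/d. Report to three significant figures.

R_O ≈ 467 kg O₂/d

Correct the yield for decay: Y_obs = Y/(1 + k_d θ_c) = 0.480 / (1 + 0.0745 × 7.35) = 0.480 / 1.548 = 0.3102.
Substrate removed = Q·(S₀ − S) = 236 m³/d × (3540 − 4.92) g/m³ = 8.34×10^5 g/d = 834.3 kg/d.
Net sludge production P_X = 0.3102 × 834.3 = 258.8 kg VSS/d.
R_O = Q·ΔS − 1.42 P_X = 834.3 − 367.4 = 466.8 kg O₂/d.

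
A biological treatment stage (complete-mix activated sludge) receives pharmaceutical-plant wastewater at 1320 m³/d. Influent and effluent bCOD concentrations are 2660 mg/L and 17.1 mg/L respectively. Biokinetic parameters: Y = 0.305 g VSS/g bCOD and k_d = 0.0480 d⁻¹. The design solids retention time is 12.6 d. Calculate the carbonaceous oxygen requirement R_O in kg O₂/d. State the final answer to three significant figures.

The observed yield is Y_obs = Y/(1 + k_d·θ_c) = 0.305 / (1 + 0.0480 × 12.6) = 0.305 / 1.605 = 0.1901 g VSS per g bCOD removed.
Substrate removed = Q·(S₀ − S) = 1320 m³/d × (2660 − 17.1) g/m³ = 3.49×10^6 g/d = 3489 kg/d.
P_X = Y_obs·Q·(S₀ − S) = 0.1901 × 3489 = 663.0 kg VSS/d.
R_O = Q·(S₀ − S) − 1.42·P_X = 3489 − 1.42 × 663.0 = 2547 kg O₂/d.

R_O ≈ 2550 kg O₂/d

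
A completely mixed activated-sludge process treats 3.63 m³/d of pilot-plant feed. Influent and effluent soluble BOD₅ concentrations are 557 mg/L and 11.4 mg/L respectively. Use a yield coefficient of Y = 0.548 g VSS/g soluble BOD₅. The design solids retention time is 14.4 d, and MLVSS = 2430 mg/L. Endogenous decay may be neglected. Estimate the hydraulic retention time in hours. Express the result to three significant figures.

τ ≈ 42.5 h

V·X = Y·Q·ΔS·θ_c gives V = 0.548 × 3.63 × (557 − 11.4) × 14.4 / 2430 = 6.432 m³.
HRT = V/Q = 6.432 m³ / 3.63 m³·d⁻¹ = 1.772 d × 24 = 42.52 h.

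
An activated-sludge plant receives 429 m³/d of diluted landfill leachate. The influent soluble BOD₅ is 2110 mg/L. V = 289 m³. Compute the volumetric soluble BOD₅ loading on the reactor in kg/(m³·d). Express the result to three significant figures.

Applied soluble BOD₅ load per unit volume = Q·S₀/V = (429 × 2110/1000)/289.0 = 3.132 kg soluble BOD₅·m⁻³·d⁻¹.

L_v ≈ 3.13 kg soluble BOD₅/(m³·d)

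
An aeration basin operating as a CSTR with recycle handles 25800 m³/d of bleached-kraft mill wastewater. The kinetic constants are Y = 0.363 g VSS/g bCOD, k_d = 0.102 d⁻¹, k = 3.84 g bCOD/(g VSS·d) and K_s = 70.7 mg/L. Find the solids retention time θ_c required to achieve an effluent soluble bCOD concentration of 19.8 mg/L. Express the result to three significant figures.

From 1/θ_c = Y·k·S/(K_s + S) − k_d: Y·k·S/(K_s+S) = 0.363 × 3.84 × 19.8 / (70.7 + 19.8) = 0.3050 d⁻¹.
Then 1/θ_c = μ − k_d = 0.3050 − 0.102 = 0.2030 d⁻¹, giving θ_c = 4.927 d.

θ_c ≈ 4.93 d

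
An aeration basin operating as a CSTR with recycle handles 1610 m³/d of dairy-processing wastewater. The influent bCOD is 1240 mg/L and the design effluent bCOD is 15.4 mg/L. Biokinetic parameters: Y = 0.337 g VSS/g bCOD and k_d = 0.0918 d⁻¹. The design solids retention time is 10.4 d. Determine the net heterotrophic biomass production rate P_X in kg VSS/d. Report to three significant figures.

Observed yield with endogenous decay: Y_obs = Y / (1 + k_d·θ_c) = 0.337 / (1 + 0.0918 × 10.4) = 0.337 / 1.955 = 0.1724 g VSS/g bCOD.
Substrate removed = Q·(S₀ − S) = 1610 m³/d × (1240 − 15.4) g/m³ = 1.97×10^6 g/d = 1972 kg/d.
Biomass produced: P_X = Y_obs·Q·ΔS = 0.1724 × 1972 ≈ 339.9 kg VSS/d.

P_X ≈ 340 kg VSS/d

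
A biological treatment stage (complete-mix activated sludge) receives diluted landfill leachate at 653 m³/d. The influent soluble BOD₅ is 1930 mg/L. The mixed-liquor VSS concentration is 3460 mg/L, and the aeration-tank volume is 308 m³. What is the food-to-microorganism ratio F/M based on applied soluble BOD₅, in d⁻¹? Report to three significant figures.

F/M ≈ 1.18 d⁻¹

F/M = Q·S₀ / (V·X) = 653 × 1930 / (308.0 × 3460) = 1.183 g soluble BOD₅·(g VSS·d)⁻¹.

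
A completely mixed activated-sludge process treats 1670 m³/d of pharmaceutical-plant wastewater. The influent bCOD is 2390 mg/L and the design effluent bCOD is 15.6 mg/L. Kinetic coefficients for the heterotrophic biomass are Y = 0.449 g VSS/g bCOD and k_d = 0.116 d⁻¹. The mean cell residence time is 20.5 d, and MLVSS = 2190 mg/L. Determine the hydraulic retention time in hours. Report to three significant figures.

τ ≈ 70.9 h

From the SRT design equation V = Y Q (S₀−S) θ_c / [X (1 + k_d θ_c)] = 0.449 × 1670 × (2390 − 15.6) × 20.5 / [2190 × (1 + 0.116 × 20.5)] = 3.65×10^7 / 7398 = 4934 m³.
τ = V/Q = 4934/1670 = 2.954 d, or 70.90 h.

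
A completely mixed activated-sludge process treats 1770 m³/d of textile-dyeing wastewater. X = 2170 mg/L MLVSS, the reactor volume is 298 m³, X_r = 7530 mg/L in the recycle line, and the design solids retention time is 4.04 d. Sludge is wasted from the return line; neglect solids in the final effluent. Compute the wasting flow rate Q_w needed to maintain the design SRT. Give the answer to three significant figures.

Q_w ≈ 21.3 m³/d

Wasting from the return line (neglecting effluent solids): Q_w = V·X / (θ_c·X_r) = 298.0 × 2170 / (4.04 × 7530) = 21.26 m³/d.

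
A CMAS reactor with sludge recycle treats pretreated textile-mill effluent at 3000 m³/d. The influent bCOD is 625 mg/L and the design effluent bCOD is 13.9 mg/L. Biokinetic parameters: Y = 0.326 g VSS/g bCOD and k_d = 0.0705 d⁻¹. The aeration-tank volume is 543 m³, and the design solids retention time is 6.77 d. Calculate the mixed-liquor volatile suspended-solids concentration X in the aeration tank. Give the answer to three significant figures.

From V·X·(1 + k_d·θ_c) = Y·Q·(S₀ − S)·θ_c: X = 0.326 × 3000 × (625 − 13.9) × 6.77 / [543 × (1 + 0.0705 × 6.77)] = 5044 mg/L.

X ≈ 5040 mg/L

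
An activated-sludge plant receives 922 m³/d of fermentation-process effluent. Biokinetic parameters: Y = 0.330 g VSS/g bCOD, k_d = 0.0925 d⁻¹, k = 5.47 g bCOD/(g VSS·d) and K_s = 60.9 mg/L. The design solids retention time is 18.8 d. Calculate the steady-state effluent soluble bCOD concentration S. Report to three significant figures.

Effluent substrate depends only on kinetics and SRT: S = K_s(1 + k_d θ_c) / [θ_c(Yk − k_d) − 1] = 60.9 × (1 + 0.0925 × 18.8) / [18.8 × (0.330 × 5.47 − 0.0925) − 1] = 166.8 / 31.20 = 5.347 mg/L.

S ≈ 5.35 mg/L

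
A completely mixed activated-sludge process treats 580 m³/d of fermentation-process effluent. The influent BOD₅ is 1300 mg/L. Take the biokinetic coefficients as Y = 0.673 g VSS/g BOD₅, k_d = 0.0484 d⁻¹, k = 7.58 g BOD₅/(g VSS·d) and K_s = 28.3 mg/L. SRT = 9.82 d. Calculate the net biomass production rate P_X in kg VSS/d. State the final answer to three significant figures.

P_X ≈ 344 kg VSS/d

Effluent substrate depends only on kinetics and SRT: S = K_s(1 + k_d θ_c) / [θ_c(Yk − k_d) − 1] = 28.3 × (1 + 0.0484 × 9.82) / [9.82 × (0.673 × 7.58 − 0.0484) − 1] = 41.75 / 48.62 = 0.8587 mg/L.
Y_obs = Y / (1 + k_d θ_c) = 0.673 / (1 + 0.0484 × 9.82) = 0.673 / 1.475 = 0.4562.
Substrate removed = Q·(S₀ − S) = 580 m³/d × (1300 − 0.859) g/m³ = 7.54×10^5 g/d = 753.5 kg/d.
P_X = Y_obs · Q(S₀ − S) = 0.4562 × 753.5 = 343.7 kg VSS/d.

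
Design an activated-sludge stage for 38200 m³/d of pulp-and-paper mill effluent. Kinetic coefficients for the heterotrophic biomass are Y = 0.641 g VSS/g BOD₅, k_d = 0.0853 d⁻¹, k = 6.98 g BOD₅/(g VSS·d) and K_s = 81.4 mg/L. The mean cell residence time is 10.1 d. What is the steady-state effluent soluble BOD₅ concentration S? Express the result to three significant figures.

For a completely mixed reactor with recycle the Lawrence–McCarty relation gives S = K_s·(1 + k_d·θ_c) / [θ_c·(Y·k − k_d) − 1] = 81.4 × (1 + 0.0853 × 10.1) / [10.1 × (0.641 × 6.98 − 0.0853) − 1] = 151.5 / 43.33 = 3.497 mg/L.

S ≈ 3.50 mg/L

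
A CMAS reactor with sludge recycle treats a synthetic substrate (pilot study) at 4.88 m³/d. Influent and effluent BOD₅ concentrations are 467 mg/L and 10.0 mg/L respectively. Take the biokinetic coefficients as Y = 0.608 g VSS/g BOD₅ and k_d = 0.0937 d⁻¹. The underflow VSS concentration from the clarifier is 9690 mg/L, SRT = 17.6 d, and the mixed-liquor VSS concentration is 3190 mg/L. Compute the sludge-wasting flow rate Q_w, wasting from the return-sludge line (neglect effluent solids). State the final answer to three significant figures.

Q_w ≈ 0.0528 m³/d

Steady-state biomass mass balance: V·X·(1 + k_d·θ_c) = Y·Q·(S₀ − S)·θ_c, so V = 0.608 × 4.88 × (467 − 10.0) × 17.6 / [3190 × (1 + 0.0937 × 17.6)] = 2.39×10^4 / 8451 = 2.824 m³.
Q_w = (V·X)/(θ_c X_r) = 2.824 × 3190 / (17.6 × 9690) = 0.05282 m³/d.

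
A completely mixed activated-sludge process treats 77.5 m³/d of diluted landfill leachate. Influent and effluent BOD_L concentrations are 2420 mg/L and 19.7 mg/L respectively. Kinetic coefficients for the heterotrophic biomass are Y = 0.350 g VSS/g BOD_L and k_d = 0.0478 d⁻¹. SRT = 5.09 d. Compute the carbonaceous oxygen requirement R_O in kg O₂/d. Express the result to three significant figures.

The observed yield is Y_obs = Y/(1 + k_d·θ_c) = 0.350 / (1 + 0.0478 × 5.09) = 0.350 / 1.243 = 0.2815 g VSS per g BOD_L removed.
Q·(S₀ − S) = 77.5 × (2420 − 19.7) × 10⁻³ = 186.0 kg/d removed.
Net sludge production P_X = 0.2815 × 186.0 = 52.37 kg VSS/d.
Carbonaceous O₂ demand = substrate oxidised − cell-mass equivalent = 186.0 − 1.42 × 52.37 = 111.7 kg O₂/d.

R_O ≈ 112 kg O₂/d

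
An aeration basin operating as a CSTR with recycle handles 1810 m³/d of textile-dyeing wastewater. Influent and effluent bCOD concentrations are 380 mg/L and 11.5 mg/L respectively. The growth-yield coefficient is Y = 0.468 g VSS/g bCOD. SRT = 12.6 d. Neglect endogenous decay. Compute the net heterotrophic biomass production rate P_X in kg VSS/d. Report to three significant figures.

P_X ≈ 312 kg VSS/d

With endogenous decay neglected, the observed yield equals the true yield: Y_obs = Y = 0.468 g VSS/g bCOD.
ΔS = 380 − 11.5 = 368.5 mg/L, so the substrate removal rate is 1810 × 368.5/1000 = 667.0 kg bCOD/d.
So the net sludge growth is P_X = 0.4680 × 667.0 = 312.1 kg VSS/d.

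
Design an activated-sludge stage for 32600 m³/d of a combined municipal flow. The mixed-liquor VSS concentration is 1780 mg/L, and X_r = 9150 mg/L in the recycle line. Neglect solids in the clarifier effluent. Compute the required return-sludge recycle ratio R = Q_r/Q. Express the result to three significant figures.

R ≈ 0.242

Solids balance on the clarifier gives (1+R)X = R·X_r, so R = X/(X_r − X) = 1780 / (9150 − 1780) = 0.2415.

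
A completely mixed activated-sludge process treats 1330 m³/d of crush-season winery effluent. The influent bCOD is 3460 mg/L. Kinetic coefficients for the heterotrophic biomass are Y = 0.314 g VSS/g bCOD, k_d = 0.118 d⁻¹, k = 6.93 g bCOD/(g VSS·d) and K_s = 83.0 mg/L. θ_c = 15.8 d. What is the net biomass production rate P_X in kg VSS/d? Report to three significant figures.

From the Monod/SRT balance for a CMAS, S = K_s·(1+k_d θ_c)/[θ_c·(Y k − k_d) − 1] = 83.0 × (1 + 0.118 × 15.8) / [15.8 × (0.314 × 6.93 − 0.118) − 1] = 237.7 / 31.52 = 7.543 mg/L.
Correct the yield for decay: Y_obs = Y/(1 + k_d θ_c) = 0.314 / (1 + 0.118 × 15.8) = 0.314 / 2.864 = 0.1096.
Q·(S₀ − S) = 1330 × (3460 − 7.54) × 10⁻³ = 4592 kg/d removed.
P_X = Y_obs · Q(S₀ − S) = 0.1096 × 4592 = 503.4 kg VSS/d.

P_X ≈ 503 kg VSS/d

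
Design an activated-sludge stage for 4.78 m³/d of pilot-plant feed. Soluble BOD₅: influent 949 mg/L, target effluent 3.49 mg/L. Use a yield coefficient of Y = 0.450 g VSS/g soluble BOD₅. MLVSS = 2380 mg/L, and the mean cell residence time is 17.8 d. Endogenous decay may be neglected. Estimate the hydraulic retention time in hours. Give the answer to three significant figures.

τ ≈ 76.4 h

Biomass mass balance (decay neglected): V·X = Y·Q·(S₀ − S)·θ_c, so V = 0.450 × 4.78 × (949 − 3.49) × 17.8 / 2380 = 15.21 m³.
τ = V/Q = 15.21/4.78 = 3.182 d, or 76.37 h.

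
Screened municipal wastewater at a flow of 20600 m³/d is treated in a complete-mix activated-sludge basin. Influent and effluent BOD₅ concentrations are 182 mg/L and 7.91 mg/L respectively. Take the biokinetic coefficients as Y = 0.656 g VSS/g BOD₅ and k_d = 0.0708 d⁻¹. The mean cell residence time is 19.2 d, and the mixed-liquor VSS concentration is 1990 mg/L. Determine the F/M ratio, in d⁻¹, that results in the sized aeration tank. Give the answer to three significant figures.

F/M ≈ 0.196 d⁻¹

From the SRT design equation V = Y Q (S₀−S) θ_c / [X (1 + k_d θ_c)] = 0.656 × 20600 × (182 − 7.91) × 19.2 / [1990 × (1 + 0.0708 × 19.2)] = 4.52×10^7 / 4695 = 9621 m³.
Food-to-microorganism ratio F/M = Q S₀ / (V X) = 20600 × 182 / (9621 × 1990) = 0.1958 d⁻¹.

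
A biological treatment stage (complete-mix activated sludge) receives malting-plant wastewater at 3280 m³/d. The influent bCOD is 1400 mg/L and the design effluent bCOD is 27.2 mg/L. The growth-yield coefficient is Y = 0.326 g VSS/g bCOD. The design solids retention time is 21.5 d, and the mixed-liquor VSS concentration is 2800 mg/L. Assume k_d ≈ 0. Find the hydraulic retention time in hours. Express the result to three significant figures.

τ ≈ 82.5 h

With k_d = 0 the design equation reduces to V = Y Q (S₀−S) θ_c / X = 0.326 × 3280 × (1400 − 27.2) × 21.5 / 2800 = 11271 m³.
Hydraulic retention time τ = V/Q = 11271 / 3280 = 3.436 d = 82.47 h.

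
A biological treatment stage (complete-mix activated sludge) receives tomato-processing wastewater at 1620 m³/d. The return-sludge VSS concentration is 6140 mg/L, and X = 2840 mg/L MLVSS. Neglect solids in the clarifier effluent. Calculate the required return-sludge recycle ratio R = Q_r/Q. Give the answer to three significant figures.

Mass balance around the secondary clarifier (neglecting effluent solids): R = X / (X_r − X) = 2840 / (6140 − 2840) = 0.8606.

R ≈ 0.861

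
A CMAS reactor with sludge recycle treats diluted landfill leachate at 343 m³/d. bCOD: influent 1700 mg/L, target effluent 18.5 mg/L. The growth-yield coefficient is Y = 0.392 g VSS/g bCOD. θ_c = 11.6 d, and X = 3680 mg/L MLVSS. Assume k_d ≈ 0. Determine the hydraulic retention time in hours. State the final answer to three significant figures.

V·X = Y·Q·ΔS·θ_c gives V = 0.392 × 343 × (1700 − 18.5) × 11.6 / 3680 = 712.7 m³.
Hydraulic retention time τ = V/Q = 712.7 / 343 = 2.078 d = 49.87 h.

τ ≈ 49.9 h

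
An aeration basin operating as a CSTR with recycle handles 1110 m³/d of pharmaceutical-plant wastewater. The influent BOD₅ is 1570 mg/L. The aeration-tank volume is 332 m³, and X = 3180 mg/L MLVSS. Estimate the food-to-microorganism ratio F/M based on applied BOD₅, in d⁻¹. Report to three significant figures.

F/M ≈ 1.65 d⁻¹

F/M = applied load / biomass = Q·S₀/(V·X) = 1110 × 1570 / (332.0 × 3180) = 1.651 d⁻¹.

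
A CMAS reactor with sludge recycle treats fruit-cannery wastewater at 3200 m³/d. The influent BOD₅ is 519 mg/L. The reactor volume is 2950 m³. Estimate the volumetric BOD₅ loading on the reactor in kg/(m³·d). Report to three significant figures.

L_v = Q S₀ / V = 3200 × 519 × 10⁻³ / 2950 = 0.5630 kg/(m³·d).

L_v ≈ 0.563 kg BOD₅/(m³·d)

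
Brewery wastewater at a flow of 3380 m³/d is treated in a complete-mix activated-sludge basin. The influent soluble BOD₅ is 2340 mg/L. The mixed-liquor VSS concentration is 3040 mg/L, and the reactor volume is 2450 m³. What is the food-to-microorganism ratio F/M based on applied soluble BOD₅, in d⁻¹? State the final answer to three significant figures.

Food-to-microorganism ratio F/M = Q S₀ / (V X) = 3380 × 2340 / (2450 × 3040) = 1.062 d⁻¹.

F/M ≈ 1.06 d⁻¹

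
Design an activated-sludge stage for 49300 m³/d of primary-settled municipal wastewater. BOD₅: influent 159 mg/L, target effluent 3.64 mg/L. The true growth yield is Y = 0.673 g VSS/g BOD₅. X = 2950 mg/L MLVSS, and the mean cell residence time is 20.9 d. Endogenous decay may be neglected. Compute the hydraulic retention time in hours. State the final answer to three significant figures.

τ ≈ 17.8 h

Biomass mass balance (decay neglected): V·X = Y·Q·(S₀ − S)·θ_c, so V = 0.673 × 49300 × (159 − 3.64) × 20.9 / 2950 = 36520 m³.
HRT = V/Q = 36520 m³ / 49300 m³·d⁻¹ = 0.7408 d × 24 = 17.78 h.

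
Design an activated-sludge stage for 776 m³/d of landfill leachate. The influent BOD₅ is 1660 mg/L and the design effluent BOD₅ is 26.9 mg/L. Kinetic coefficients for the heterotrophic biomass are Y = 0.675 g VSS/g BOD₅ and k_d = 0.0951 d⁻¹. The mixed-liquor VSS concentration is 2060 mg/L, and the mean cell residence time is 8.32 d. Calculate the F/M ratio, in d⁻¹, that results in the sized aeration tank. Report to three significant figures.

From the SRT design equation V = Y Q (S₀−S) θ_c / [X (1 + k_d θ_c)] = 0.675 × 776 × (1660 − 26.9) × 8.32 / [2060 × (1 + 0.0951 × 8.32)] = 7.12×10^6 / 3690 = 1929 m³.
Food-to-microorganism ratio F/M = Q S₀ / (V X) = 776 × 1660 / (1929 × 2060) = 0.3242 d⁻¹.

F/M ≈ 0.324 d⁻¹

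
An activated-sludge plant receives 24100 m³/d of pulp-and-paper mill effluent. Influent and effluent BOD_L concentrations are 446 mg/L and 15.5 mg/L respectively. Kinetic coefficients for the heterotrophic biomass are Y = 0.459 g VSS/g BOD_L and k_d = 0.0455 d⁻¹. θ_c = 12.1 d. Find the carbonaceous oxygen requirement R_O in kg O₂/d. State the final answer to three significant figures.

R_O ≈ 6010 kg O₂/d

The observed yield is Y_obs = Y/(1 + k_d·θ_c) = 0.459 / (1 + 0.0455 × 12.1) = 0.459 / 1.551 = 0.2960 g VSS per g BOD_L removed.
Mass of BOD_L removed per day: Q(S₀ − S) = 24100 × 430.5 g/m³ = 10375 kg/d.
Biomass synthesised: P_X = Y_obs × 10375 = 3071 kg VSS/d.
Carbonaceous O₂ demand = substrate oxidised − cell-mass equivalent = 10375 − 1.42 × 3071 = 6014 kg O₂/d.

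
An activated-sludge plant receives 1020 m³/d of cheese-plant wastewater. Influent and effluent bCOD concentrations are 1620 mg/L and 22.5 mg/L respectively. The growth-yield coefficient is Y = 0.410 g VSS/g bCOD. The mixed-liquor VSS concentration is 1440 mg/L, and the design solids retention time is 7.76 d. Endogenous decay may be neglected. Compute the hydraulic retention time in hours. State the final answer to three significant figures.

Biomass mass balance (decay neglected): V·X = Y·Q·(S₀ − S)·θ_c, so V = 0.410 × 1020 × (1620 − 22.5) × 7.76 / 1440 = 3600 m³.
Hydraulic retention time τ = V/Q = 3600 / 1020 = 3.530 d = 84.71 h.

τ ≈ 84.7 h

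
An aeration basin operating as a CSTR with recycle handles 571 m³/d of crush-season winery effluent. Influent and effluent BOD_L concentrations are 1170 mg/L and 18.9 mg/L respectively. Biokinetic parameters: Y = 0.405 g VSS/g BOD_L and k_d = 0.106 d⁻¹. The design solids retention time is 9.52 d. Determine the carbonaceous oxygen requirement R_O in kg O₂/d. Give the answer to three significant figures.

R_O ≈ 469 kg O₂/d

The observed yield is Y_obs = Y/(1 + k_d·θ_c) = 0.405 / (1 + 0.106 × 9.52) = 0.405 / 2.009 = 0.2016 g VSS per g BOD_L removed.
Q·(S₀ − S) = 571 × (1170 − 18.9) × 10⁻³ = 657.3 kg/d removed.
Biomass synthesised: P_X = Y_obs × 657.3 = 132.5 kg VSS/d.
Carbonaceous O₂ demand = substrate oxidised − cell-mass equivalent = 657.3 − 1.42 × 132.5 = 469.1 kg O₂/d.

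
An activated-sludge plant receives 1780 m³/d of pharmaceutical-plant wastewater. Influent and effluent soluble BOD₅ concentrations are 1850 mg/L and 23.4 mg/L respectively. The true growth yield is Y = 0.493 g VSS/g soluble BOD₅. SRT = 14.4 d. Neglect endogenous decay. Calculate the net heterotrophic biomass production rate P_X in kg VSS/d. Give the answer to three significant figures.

With endogenous decay neglected, the observed yield equals the true yield: Y_obs = Y = 0.493 g VSS/g soluble BOD₅.
Substrate removed = Q·(S₀ − S) = 1780 m³/d × (1850 − 23.4) g/m³ = 3.25×10^6 g/d = 3251 kg/d.
P_X = Y_obs · Q(S₀ − S) = 0.4930 × 3251 = 1603 kg VSS/d.

P_X ≈ 1600 kg VSS/d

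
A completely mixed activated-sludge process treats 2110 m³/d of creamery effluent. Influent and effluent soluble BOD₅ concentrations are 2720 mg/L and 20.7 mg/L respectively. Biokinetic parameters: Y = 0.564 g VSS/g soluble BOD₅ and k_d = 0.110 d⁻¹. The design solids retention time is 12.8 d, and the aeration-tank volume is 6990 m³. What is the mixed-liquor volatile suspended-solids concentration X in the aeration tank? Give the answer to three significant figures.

X ≈ 2440 mg/L

X = Y·Q·ΔS·θ_c / [V·(1 + k_d θ_c)] = 0.564 × 2110 × (2720 − 20.7) × 12.8 / [6990 × (1 + 0.110 × 12.8)] = 2443 mg/L.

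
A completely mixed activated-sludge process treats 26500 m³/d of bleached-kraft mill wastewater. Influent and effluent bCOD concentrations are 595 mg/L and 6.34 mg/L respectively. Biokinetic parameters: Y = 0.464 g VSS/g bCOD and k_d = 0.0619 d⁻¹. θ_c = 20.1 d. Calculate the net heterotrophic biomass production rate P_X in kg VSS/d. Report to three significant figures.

P_X ≈ 3230 kg VSS/d

Correct the yield for decay: Y_obs = Y/(1 + k_d θ_c) = 0.464 / (1 + 0.0619 × 20.1) = 0.464 / 2.244 = 0.2068.
Mass of bCOD removed per day: Q(S₀ − S) = 26500 × 588.7 g/m³ = 15599 kg/d.
P_X = Y_obs · Q(S₀ − S) = 0.2068 × 15599 = 3225 kg VSS/d.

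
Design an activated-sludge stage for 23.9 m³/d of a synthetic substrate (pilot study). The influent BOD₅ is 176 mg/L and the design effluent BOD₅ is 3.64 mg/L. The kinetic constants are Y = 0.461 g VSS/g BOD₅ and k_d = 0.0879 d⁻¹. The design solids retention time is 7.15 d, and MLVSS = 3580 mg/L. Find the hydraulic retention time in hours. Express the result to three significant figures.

Steady-state biomass mass balance: V·X·(1 + k_d·θ_c) = Y·Q·(S₀ − S)·θ_c, so V = 0.461 × 23.9 × (176 − 3.64) × 7.15 / [3580 × (1 + 0.0879 × 7.15)] = 1.36×10^4 / 5830 = 2.329 m³.
HRT = V/Q = 2.329 m³ / 23.9 m³·d⁻¹ = 0.09745 d × 24 = 2.339 h.

τ ≈ 2.34 h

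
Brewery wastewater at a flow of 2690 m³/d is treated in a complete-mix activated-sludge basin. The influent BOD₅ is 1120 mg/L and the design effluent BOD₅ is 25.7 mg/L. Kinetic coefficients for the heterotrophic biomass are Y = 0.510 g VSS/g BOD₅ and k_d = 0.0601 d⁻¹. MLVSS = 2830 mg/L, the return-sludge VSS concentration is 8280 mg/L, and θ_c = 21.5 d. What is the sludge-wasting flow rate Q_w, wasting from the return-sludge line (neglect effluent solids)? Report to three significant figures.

Q_w ≈ 79.1 m³/d

Steady-state biomass mass balance: V·X·(1 + k_d·θ_c) = Y·Q·(S₀ − S)·θ_c, so V = 0.510 × 2690 × (1120 − 25.7) × 21.5 / [2830 × (1 + 0.0601 × 21.5)] = 3.23×10^7 / 6487 = 4976 m³.
Wasting from the return line (neglecting effluent solids): Q_w = V·X / (θ_c·X_r) = 4976 × 2830 / (21.5 × 8280) = 79.10 m³/d.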